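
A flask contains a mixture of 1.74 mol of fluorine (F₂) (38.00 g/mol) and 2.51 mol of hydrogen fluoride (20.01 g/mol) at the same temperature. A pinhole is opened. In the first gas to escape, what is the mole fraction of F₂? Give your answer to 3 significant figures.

Rate_i ∝ x_i/√M_i (Graham's law weighted by mole fraction), so the effusate composition follows n_i/√M_i.
So x_F₂ in the escaping gas = (n_F₂/√M_F₂) / Σ(n_i/√M_i)
= (1.74/√38.00) / (1.74/√38.00 + 2.51/√20.01) = 0.2823/(0.2823 + 0.5611) = 0.335.

0.335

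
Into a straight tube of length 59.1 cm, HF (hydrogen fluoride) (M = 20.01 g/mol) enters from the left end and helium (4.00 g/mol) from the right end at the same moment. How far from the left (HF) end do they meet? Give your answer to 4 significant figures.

18.26 cm

Distances travelled in equal time are proportional to diffusion rates, so d_HF/d_He = √(M_He/M_HF) = √(4.00/20.01) = 0.4471.
With d_HF + d_He = 59.1 cm, d_He = 59.1/(1 + 0.4471) = 40.84 cm.
d_HF = 59.1 − 40.84 = 18.26 cm.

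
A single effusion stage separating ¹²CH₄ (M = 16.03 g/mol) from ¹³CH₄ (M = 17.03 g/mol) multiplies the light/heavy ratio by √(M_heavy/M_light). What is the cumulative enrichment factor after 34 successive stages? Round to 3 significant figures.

2.80

Each stage multiplies the ratio by α = √(17.03/16.03), so after 34 stages the overall factor is α^34 = (17.03/16.03)^(34/2).
= 1.06238^17 = 2.80.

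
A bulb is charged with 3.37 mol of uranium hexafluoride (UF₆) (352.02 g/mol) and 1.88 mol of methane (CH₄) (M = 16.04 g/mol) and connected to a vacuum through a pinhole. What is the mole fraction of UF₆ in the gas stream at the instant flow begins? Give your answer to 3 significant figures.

Effusion rate of each component ∝ n_i/√M_i (partial pressure × 1/√M).
So x_UF₆ in the escaping gas = (n_UF₆/√M_UF₆) / Σ(n_i/√M_i)
= (3.37/√352.02) / (3.37/√352.02 + 1.88/√16.04) = 0.1796/(0.1796 + 0.4694) = 0.277.

0.277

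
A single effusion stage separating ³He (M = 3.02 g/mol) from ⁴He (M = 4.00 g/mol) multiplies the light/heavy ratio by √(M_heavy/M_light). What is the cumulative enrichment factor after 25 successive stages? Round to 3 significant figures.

The single-stage factor is √(M_heavy/M_light), so 25 stages give [√(4.00/3.02)]^25 = (4.00/3.02)^(25/2).
= 1.32450^(25/2) = 33.5.

33.5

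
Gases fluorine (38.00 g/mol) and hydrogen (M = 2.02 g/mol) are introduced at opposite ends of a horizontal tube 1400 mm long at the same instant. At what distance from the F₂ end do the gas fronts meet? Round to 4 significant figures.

262.3 mm

The fronts meet when d_F₂ + d_H₂ = L with d_F₂/d_H₂ = √(M_H₂/M_F₂) (Graham's law). Here √(M_H₂/M_F₂) = √(2.02/38.00) = 0.2306.
With d_F₂ + d_H₂ = 1400 mm, d_H₂ = 1400/(1 + 0.2306) = 1138 mm.
d_F₂ = 1400 − 1138 = 262.3 mm.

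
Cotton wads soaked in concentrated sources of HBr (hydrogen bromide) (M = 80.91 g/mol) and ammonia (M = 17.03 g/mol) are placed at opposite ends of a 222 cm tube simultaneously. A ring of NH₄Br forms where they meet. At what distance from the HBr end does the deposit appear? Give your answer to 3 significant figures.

69.8 cm

The fronts meet when d_HBr + d_NH₃ = L with d_HBr/d_NH₃ = √(M_NH₃/M_HBr) (Graham's law). Here √(M_NH₃/M_HBr) = √(17.03/80.91) = 0.4588.
With d_HBr + d_NH₃ = 222 cm, d_NH₃ = 222/(1 + 0.4588) = 152.2 cm.
d_HBr = 222 − 152.2 = 69.8 cm.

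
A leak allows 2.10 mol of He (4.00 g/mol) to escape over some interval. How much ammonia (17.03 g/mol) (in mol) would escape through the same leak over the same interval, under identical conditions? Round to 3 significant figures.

Using Graham's law: rate_NH₃/rate_He = √(M_He/M_NH₃) = √(4.00/17.03) = √0.2349 = 0.4846.
So the amount for NH₃ is 2.10 × 0.4846 = 1.02 mol.

1.02 mol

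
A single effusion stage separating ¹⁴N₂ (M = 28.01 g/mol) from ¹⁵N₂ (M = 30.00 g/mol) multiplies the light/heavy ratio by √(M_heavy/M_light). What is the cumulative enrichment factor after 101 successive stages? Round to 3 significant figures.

Each stage multiplies the ratio by α = √(30.00/28.01), so after 101 stages the overall factor is α^101 = (30.00/28.01)^(101/2).
= 1.07105^(101/2) = 32.0.

32.0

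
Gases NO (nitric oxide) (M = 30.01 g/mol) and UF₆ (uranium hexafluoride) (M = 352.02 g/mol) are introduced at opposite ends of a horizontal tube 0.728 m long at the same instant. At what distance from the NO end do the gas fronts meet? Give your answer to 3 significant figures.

In equal time, each gas travels a distance ∝ its rate ∝ 1/√M, so d_NO/d_UF₆ = √(M_UF₆/M_NO) = √(352.02/30.01) = 3.425.
With d_NO + d_UF₆ = 0.728 m, d_UF₆ = 0.728/(1 + 3.425) = 0.1645 m.
d_NO = 0.728 − 0.1645 = 0.563 m.

0.563 m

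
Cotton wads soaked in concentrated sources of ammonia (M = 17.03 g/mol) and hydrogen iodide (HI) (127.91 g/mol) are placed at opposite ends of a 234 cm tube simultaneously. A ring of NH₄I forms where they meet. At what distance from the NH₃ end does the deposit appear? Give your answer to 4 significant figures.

The fronts meet when d_NH₃ + d_HI = L with d_NH₃/d_HI = √(M_HI/M_NH₃) (Graham's law). Here √(M_HI/M_NH₃) = √(127.91/17.03) = 2.741.
With d_NH₃ + d_HI = 234 cm, d_HI = 234/(1 + 2.741) = 62.56 cm.
d_NH₃ = 234 − 62.56 = 171.4 cm.

171.4 cm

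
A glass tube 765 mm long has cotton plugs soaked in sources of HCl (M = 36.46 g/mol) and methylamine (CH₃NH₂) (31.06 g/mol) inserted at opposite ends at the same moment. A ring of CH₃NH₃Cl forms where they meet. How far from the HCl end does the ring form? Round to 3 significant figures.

Graham's law gives d_HCl/d_CH₃NH₂ = rate_HCl/rate_CH₃NH₂ = √(M_CH₃NH₂/M_HCl) = √(31.06/36.46) = 0.9230.
With d_HCl + d_CH₃NH₂ = 765 mm, d_CH₃NH₂ = 765/(1 + 0.9230) = 397.8 mm.
d_HCl = 765 − 397.8 = 367 mm.

367 mm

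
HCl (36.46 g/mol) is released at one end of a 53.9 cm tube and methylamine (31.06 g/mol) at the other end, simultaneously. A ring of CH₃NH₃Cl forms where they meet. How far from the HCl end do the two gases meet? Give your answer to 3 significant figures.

25.9 cm

The fronts meet when d_HCl + d_CH₃NH₂ = L with d_HCl/d_CH₃NH₂ = √(M_CH₃NH₂/M_HCl) (Graham's law). Here √(M_CH₃NH₂/M_HCl) = √(31.06/36.46) = 0.9230.
With d_HCl + d_CH₃NH₂ = 53.9 cm, d_CH₃NH₂ = 53.9/(1 + 0.9230) = 28.03 cm.
d_HCl = 53.9 − 28.03 = 25.9 cm.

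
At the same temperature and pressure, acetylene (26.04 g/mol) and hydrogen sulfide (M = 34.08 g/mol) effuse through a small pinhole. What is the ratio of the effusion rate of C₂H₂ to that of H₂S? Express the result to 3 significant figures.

1.14

Using Graham's law: rate_C₂H₂/rate_H₂S = √(M_H₂S/M_C₂H₂) = √(34.08/26.04) = √1.309 = 1.14.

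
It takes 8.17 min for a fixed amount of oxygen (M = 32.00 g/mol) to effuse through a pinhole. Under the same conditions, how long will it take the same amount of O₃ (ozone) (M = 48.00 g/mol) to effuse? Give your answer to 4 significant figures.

Using Graham's law: t_O₃/t_O₂ = √(M_O₃/M_O₂) = √(48.00/32.00) = √1.500 = 1.225.
So the time for O₃ is 8.17 × 1.225 = 10.01 min.

10.01 min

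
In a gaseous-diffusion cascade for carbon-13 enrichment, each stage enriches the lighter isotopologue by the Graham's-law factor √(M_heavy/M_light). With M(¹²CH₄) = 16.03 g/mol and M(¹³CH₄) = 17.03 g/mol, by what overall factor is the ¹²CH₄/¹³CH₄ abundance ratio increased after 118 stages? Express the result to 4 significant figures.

Each stage multiplies the ratio by α = √(17.03/16.03), so after 118 stages the overall factor is α^118 = (17.03/16.03)^(118/2).
= 1.06238^59 = 35.53.

35.53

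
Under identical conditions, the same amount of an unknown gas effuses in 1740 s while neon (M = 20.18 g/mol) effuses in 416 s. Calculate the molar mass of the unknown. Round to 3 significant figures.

From Graham's law, t_X/t_Ne = √(M_X/M_Ne).
1740/416 = 4.183 = √(M_X/20.18)
M_X = 20.18 × 4.183² = 20.18 × 17.49 = 353 g/mol

353 g/mol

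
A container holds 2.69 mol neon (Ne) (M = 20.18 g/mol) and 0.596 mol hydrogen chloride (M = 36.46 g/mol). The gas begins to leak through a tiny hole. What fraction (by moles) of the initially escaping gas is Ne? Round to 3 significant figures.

0.858

Effusion rate of each component ∝ n_i/√M_i (partial pressure × 1/√M).
x_Ne(eff) = (n_Ne/√M_Ne) / (n_Ne/√M_Ne + n_HCl/√M_HCl)
= (2.69/√20.18) / (2.69/√20.18 + 0.596/√36.46) = 0.5988/(0.5988 + 0.09870) = 0.858.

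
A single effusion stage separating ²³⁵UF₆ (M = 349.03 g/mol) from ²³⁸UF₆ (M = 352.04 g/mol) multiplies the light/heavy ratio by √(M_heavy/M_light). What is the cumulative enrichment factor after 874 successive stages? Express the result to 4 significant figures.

The single-stage factor is √(M_heavy/M_light), so 874 stages give [√(352.04/349.03)]^874 = (352.04/349.03)^(874/2).
= 1.00862^437 = 42.63.

42.63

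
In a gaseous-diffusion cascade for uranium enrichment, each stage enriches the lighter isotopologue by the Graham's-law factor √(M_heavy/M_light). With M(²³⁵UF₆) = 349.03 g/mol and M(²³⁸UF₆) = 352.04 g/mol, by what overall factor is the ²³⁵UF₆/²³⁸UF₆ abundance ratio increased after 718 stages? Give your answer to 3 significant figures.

21.8

Each stage multiplies the ratio by α = √(352.04/349.03), so after 718 stages the overall factor is α^718 = (352.04/349.03)^(718/2).
= 1.00862^359 = 21.8.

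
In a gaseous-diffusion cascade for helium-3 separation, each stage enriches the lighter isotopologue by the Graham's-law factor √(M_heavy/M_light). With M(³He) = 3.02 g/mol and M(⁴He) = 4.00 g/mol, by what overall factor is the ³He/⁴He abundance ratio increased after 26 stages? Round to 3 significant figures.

The single-stage factor is √(M_heavy/M_light), so 26 stages give [√(4.00/3.02)]^26 = (4.00/3.02)^(26/2).
= 1.32450^13 = 38.6.

38.6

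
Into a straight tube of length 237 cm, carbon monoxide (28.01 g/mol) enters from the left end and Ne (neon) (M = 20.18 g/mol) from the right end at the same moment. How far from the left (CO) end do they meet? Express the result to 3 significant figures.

109 cm

In equal time, each gas travels a distance ∝ its rate ∝ 1/√M, so d_CO/d_Ne = √(M_Ne/M_CO) = √(20.18/28.01) = 0.8488.
With d_CO + d_Ne = 237 cm, d_Ne = 237/(1 + 0.8488) = 128.2 cm.
d_CO = 237 − 128.2 = 109 cm.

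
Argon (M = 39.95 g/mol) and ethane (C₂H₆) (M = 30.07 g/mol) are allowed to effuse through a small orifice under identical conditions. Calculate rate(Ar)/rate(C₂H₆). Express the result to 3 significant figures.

By Graham's law, rate_Ar/rate_C₂H₆ = √(M_C₂H₆/M_Ar) = √(30.07/39.95) = √0.7527 = 0.868.

0.868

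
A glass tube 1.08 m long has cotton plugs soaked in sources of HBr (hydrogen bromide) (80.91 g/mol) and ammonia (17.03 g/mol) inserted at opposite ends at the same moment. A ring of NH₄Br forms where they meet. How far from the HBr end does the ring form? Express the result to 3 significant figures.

0.340 m

Graham's law gives d_HBr/d_NH₃ = rate_HBr/rate_NH₃ = √(M_NH₃/M_HBr) = √(17.03/80.91) = 0.4588.
With d_HBr + d_NH₃ = 1.08 m, d_NH₃ = 1.08/(1 + 0.4588) = 0.7403 m.
d_HBr = 1.08 − 0.7403 = 0.340 m.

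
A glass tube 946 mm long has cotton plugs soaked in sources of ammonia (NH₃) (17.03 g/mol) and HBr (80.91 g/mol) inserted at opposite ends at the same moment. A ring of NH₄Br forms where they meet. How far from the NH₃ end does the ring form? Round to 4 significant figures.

648.5 mm

In equal time, each gas travels a distance ∝ its rate ∝ 1/√M, so d_NH₃/d_HBr = √(M_HBr/M_NH₃) = √(80.91/17.03) = 2.180.
With d_NH₃ + d_HBr = 946 mm, d_HBr = 946/(1 + 2.180) = 297.5 mm.
d_NH₃ = 946 − 297.5 = 648.5 mm.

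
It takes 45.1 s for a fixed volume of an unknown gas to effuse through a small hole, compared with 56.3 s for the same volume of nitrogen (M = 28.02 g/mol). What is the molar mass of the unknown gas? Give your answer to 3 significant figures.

18.0 g/mol

Graham's law gives t_X/t_N₂ = √(M_X/M_N₂).
45.1/56.3 = 0.8011 = √(M_X/28.02)
M_X = 28.02 × 0.8011² = 28.02 × 0.6417 = 18.0 g/mol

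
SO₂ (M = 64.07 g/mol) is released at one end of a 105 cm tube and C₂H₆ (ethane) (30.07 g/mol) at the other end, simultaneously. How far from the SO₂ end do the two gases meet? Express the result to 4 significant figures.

42.69 cm

The fronts meet when d_SO₂ + d_C₂H₆ = L with d_SO₂/d_C₂H₆ = √(M_C₂H₆/M_SO₂) (Graham's law). Here √(M_C₂H₆/M_SO₂) = √(30.07/64.07) = 0.6851.
With d_SO₂ + d_C₂H₆ = 105 cm, d_C₂H₆ = 105/(1 + 0.6851) = 62.31 cm.
d_SO₂ = 105 − 62.31 = 42.69 cm.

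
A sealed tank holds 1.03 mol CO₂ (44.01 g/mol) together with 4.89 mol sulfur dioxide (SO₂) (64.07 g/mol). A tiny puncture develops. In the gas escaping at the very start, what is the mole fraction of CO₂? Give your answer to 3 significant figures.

Each component's effusion rate ∝ (its partial pressure)·(1/√M) ∝ n_i/√M_i.
Mole fraction of CO₂ in the effusate = (n_CO₂/√M_CO₂) / (n_CO₂/√M_CO₂ + n_SO₂/√M_SO₂)
= (1.03/√44.01) / (1.03/√44.01 + 4.89/√64.07) = 0.1553/(0.1553 + 0.6109) = 0.203.

0.203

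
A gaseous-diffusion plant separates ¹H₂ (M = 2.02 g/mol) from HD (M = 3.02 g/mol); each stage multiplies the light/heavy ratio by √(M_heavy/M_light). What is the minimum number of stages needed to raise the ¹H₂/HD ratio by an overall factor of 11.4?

Single-stage factor α = √(3.02/2.02), so ln α = ½ ln(1.49505) = 0.2011.
Need α^N ≥ 11.4 ⇒ N ≥ ln(11.4) / ln α = 2.434 / 0.2011 = 12.10.
Rounding up, N = 13 stages.

13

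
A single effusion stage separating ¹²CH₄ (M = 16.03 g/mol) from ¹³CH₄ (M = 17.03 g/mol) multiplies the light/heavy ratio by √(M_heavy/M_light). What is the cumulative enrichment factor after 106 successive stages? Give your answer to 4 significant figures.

24.71

The single-stage factor is √(M_heavy/M_light), so 106 stages give [√(17.03/16.03)]^106 = (17.03/16.03)^(106/2).
= 1.06238^53 = 24.71.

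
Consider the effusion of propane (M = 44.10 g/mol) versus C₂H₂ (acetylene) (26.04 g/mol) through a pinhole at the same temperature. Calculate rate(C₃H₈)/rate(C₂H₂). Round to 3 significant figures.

0.768

Using Graham's law: rate_C₃H₈/rate_C₂H₂ = √(M_C₂H₂/M_C₃H₈) = √(26.04/44.10) = √0.5905 = 0.768.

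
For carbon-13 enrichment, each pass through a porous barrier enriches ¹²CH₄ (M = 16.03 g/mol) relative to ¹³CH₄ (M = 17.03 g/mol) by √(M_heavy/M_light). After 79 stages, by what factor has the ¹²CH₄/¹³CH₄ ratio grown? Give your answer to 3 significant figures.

Each stage multiplies the ratio by α = √(17.03/16.03), so after 79 stages the overall factor is α^79 = (17.03/16.03)^(79/2).
= 1.06238^(79/2) = 10.9.

10.9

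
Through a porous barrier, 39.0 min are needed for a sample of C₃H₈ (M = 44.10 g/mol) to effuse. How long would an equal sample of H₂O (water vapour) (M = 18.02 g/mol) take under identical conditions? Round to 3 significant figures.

Since effusion rate ∝ 1/√M, t_H₂O/t_C₃H₈ = √(M_H₂O/M_C₃H₈) = √(18.02/44.10) = √0.4086 = 0.6392.
So the time for H₂O is 39.0 × 0.6392 = 24.9 min.

24.9 min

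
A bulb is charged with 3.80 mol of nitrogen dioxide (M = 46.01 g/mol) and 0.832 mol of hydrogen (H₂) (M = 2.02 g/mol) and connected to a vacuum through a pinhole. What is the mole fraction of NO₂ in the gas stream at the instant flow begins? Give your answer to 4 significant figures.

Effusion rate of each component ∝ n_i/√M_i (partial pressure × 1/√M).
So x_NO₂ in the escaping gas = (n_NO₂/√M_NO₂) / Σ(n_i/√M_i)
= (3.80/√46.01) / (3.80/√46.01 + 0.832/√2.02) = 0.5602/(0.5602 + 0.5854) = 0.4890.

0.4890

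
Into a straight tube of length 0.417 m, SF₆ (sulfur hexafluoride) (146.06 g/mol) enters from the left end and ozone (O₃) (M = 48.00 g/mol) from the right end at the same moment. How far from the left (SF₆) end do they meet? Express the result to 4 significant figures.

0.1519 m

In equal time, each gas travels a distance ∝ its rate ∝ 1/√M, so d_SF₆/d_O₃ = √(M_O₃/M_SF₆) = √(48.00/146.06) = 0.5733.
With d_SF₆ + d_O₃ = 0.417 m, d_O₃ = 0.417/(1 + 0.5733) = 0.2651 m.
d_SF₆ = 0.417 − 0.2651 = 0.1519 m.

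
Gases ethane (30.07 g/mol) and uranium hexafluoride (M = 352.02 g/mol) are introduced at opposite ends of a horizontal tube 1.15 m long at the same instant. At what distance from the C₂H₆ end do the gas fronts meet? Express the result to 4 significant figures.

Distances travelled in equal time are proportional to diffusion rates, so d_C₂H₆/d_UF₆ = √(M_UF₆/M_C₂H₆) = √(352.02/30.07) = 3.422.
With d_C₂H₆ + d_UF₆ = 1.15 m, d_UF₆ = 1.15/(1 + 3.422) = 0.2601 m.
d_C₂H₆ = 1.15 − 0.2601 = 0.8899 m.

0.8899 m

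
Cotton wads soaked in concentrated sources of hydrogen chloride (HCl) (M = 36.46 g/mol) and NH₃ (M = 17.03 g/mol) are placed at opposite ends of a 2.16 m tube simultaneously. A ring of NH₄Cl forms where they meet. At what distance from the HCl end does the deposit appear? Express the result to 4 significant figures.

Graham's law gives d_HCl/d_NH₃ = rate_HCl/rate_NH₃ = √(M_NH₃/M_HCl) = √(17.03/36.46) = 0.6834.
With d_HCl + d_NH₃ = 2.16 m, d_NH₃ = 2.16/(1 + 0.6834) = 1.283 m.
d_HCl = 2.16 − 1.283 = 0.8769 m.

0.8769 m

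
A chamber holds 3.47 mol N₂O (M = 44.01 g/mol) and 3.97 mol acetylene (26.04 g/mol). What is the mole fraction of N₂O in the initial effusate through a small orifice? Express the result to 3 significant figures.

Each component's effusion rate ∝ (its partial pressure)·(1/√M) ∝ n_i/√M_i.
x_N₂O(eff) = (n_N₂O/√M_N₂O) / (n_N₂O/√M_N₂O + n_C₂H₂/√M_C₂H₂)
= (3.47/√44.01) / (3.47/√44.01 + 3.97/√26.04) = 0.5231/(0.5231 + 0.7780) = 0.402.

0.402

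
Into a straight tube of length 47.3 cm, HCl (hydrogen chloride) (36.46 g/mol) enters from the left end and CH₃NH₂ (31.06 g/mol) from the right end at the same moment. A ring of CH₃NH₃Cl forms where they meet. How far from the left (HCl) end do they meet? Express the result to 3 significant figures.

22.7 cm

Distances travelled in equal time are proportional to diffusion rates, so d_HCl/d_CH₃NH₂ = √(M_CH₃NH₂/M_HCl) = √(31.06/36.46) = 0.9230.
With d_HCl + d_CH₃NH₂ = 47.3 cm, d_CH₃NH₂ = 47.3/(1 + 0.9230) = 24.60 cm.
d_HCl = 47.3 − 24.60 = 22.7 cm.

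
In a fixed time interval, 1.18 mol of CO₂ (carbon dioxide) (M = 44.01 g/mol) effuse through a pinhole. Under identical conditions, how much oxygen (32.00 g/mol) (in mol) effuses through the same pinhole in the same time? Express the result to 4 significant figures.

1.384 mol

Using Graham's law: rate_O₂/rate_CO₂ = √(M_CO₂/M_O₂) = √(44.01/32.00) = √1.375 = 1.173.
So the amount for O₂ is 1.18 × 1.173 = 1.384 mol.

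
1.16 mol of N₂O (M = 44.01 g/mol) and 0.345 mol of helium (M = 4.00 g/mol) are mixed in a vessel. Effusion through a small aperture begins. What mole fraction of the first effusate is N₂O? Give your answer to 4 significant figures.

0.5034

Effusion rate of each component ∝ n_i/√M_i (partial pressure × 1/√M).
Mole fraction of N₂O in the effusate = (n_N₂O/√M_N₂O) / (n_N₂O/√M_N₂O + n_He/√M_He)
= (1.16/√44.01) / (1.16/√44.01 + 0.345/√4.00) = 0.1749/(0.1749 + 0.1725) = 0.5034.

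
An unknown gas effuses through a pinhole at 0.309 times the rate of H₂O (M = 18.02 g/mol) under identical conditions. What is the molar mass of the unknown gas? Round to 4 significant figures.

188.7 g/mol

Since effusion rate ∝ 1/√M, rate_X/rate_H₂O = √(M_H₂O/M_X).
0.309 = √(18.02/M_X)
M_X = 18.02 / 0.309² = 18.02 / 0.09548 = 188.7 g/mol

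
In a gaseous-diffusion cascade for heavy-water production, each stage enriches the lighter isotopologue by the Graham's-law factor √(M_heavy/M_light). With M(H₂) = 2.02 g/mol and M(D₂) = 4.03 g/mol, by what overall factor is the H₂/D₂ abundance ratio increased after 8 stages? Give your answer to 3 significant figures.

15.8

Overall factor = α^8 with α = √(4.03/2.02), i.e. (4.03/2.02)^(8/2).
= 1.99505^4 = 15.8.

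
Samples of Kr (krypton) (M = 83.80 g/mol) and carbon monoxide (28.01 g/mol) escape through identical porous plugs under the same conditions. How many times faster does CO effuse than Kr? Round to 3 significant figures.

1.73

Graham's law gives rate_CO/rate_Kr = √(M_Kr/M_CO) = √(83.80/28.01) = √2.992 = 1.73.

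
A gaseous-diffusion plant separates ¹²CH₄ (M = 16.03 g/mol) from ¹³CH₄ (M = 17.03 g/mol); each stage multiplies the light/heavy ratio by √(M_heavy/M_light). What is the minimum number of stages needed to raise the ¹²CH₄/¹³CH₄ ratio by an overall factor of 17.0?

94

Per stage α = (17.03/16.03)^(1/2) = 1.06238^0.5, giving ln α = 0.03026.
Need α^N ≥ 17.0 ⇒ N ≥ ln(17.0) / ln α = 2.833 / 0.03026 = 93.64.
Rounding up, N = 94 stages.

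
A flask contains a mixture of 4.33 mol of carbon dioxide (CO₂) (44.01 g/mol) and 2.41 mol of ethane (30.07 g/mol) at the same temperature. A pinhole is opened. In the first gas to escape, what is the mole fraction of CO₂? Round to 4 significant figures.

0.5976

The effusion rate of species i is ∝ p_i/√M_i ∝ n_i/√M_i.
x_CO₂(eff) = (n_CO₂/√M_CO₂) / (n_CO₂/√M_CO₂ + n_C₂H₆/√M_C₂H₆)
= (4.33/√44.01) / (4.33/√44.01 + 2.41/√30.07) = 0.6527/(0.6527 + 0.4395) = 0.5976.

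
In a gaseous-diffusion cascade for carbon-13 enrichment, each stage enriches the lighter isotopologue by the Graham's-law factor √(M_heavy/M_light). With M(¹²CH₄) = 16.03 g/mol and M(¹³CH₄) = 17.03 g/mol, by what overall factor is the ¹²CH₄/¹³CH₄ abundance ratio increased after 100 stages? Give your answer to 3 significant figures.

Each stage multiplies the ratio by α = √(17.03/16.03), so after 100 stages the overall factor is α^100 = (17.03/16.03)^(100/2).
= 1.06238^50 = 20.6.

20.6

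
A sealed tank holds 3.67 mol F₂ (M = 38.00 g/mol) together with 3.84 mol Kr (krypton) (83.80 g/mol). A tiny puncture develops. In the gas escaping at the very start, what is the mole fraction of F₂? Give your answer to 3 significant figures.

Each component's effusion rate ∝ (its partial pressure)·(1/√M) ∝ n_i/√M_i.
x_F₂(eff) = (n_F₂/√M_F₂) / (n_F₂/√M_F₂ + n_Kr/√M_Kr)
= (3.67/√38.00) / (3.67/√38.00 + 3.84/√83.80) = 0.5954/(0.5954 + 0.4195) = 0.587.

0.587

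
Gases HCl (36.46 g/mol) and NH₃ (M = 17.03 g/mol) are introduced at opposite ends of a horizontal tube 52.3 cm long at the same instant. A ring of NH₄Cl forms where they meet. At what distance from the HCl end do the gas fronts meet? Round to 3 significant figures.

In equal time, each gas travels a distance ∝ its rate ∝ 1/√M, so d_HCl/d_NH₃ = √(M_NH₃/M_HCl) = √(17.03/36.46) = 0.6834.
With d_HCl + d_NH₃ = 52.3 cm, d_NH₃ = 52.3/(1 + 0.6834) = 31.07 cm.
d_HCl = 52.3 − 31.07 = 21.2 cm.

21.2 cm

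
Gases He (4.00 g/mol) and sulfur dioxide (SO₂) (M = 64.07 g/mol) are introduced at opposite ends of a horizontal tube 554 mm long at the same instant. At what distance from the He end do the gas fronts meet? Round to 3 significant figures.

443 mm

Distances travelled in equal time are proportional to diffusion rates, so d_He/d_SO₂ = √(M_SO₂/M_He) = √(64.07/4.00) = 4.002.
With d_He + d_SO₂ = 554 mm, d_SO₂ = 554/(1 + 4.002) = 110.8 mm.
d_He = 554 − 110.8 = 443 mm.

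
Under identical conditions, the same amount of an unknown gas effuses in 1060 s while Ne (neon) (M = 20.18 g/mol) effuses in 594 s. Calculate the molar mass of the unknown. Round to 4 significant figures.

By Graham's law, t_X/t_Ne = √(M_X/M_Ne).
1060/594 = 1.785 = √(M_X/20.18)
M_X = 20.18 × 1.785² = 20.18 × 3.184 = 64.26 g/mol

64.26 g/mol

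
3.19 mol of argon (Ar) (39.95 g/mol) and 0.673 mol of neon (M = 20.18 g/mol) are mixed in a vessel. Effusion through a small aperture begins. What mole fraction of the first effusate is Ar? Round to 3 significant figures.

Each component's effusion rate ∝ (its partial pressure)·(1/√M) ∝ n_i/√M_i.
So x_Ar in the escaping gas = (n_Ar/√M_Ar) / Σ(n_i/√M_i)
= (3.19/√39.95) / (3.19/√39.95 + 0.673/√20.18) = 0.5047/(0.5047 + 0.1498) = 0.771.

0.771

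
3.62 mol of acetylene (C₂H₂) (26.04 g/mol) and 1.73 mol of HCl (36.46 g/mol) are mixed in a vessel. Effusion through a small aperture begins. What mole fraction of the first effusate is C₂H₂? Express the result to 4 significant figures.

0.7123

Each component's effusion rate ∝ (its partial pressure)·(1/√M) ∝ n_i/√M_i.
So x_C₂H₂ in the escaping gas = (n_C₂H₂/√M_C₂H₂) / Σ(n_i/√M_i)
= (3.62/√26.04) / (3.62/√26.04 + 1.73/√36.46) = 0.7094/(0.7094 + 0.2865) = 0.7123.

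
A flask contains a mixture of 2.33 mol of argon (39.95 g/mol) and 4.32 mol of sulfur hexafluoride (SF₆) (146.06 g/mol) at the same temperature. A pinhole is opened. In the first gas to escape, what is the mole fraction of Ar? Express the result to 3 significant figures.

0.508

Each component's effusion rate ∝ (its partial pressure)·(1/√M) ∝ n_i/√M_i.
x_Ar(eff) = (n_Ar/√M_Ar) / (n_Ar/√M_Ar + n_SF₆/√M_SF₆)
= (2.33/√39.95) / (2.33/√39.95 + 4.32/√146.06) = 0.3686/(0.3686 + 0.3575) = 0.508.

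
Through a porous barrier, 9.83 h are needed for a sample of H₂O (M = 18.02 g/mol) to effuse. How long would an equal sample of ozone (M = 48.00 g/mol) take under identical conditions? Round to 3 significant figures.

From Graham's law, t_O₃/t_H₂O = √(M_O₃/M_H₂O) = √(48.00/18.02) = √2.664 = 1.632.
So the time for O₃ is 9.83 × 1.632 = 16.0 h.

16.0 h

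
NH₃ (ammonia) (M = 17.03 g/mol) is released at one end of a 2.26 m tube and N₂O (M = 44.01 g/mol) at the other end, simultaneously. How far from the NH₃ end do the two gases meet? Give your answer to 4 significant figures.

1.393 m

The fronts meet when d_NH₃ + d_N₂O = L with d_NH₃/d_N₂O = √(M_N₂O/M_NH₃) (Graham's law). Here √(M_N₂O/M_NH₃) = √(44.01/17.03) = 1.608.
With d_NH₃ + d_N₂O = 2.26 m, d_N₂O = 2.26/(1 + 1.608) = 0.8667 m.
d_NH₃ = 2.26 − 0.8667 = 1.393 m.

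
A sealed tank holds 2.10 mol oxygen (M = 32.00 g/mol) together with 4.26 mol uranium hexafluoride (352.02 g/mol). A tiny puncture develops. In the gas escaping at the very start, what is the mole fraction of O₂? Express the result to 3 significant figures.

Rate_i ∝ x_i/√M_i (Graham's law weighted by mole fraction), so the effusate composition follows n_i/√M_i.
x_O₂(eff) = (n_O₂/√M_O₂) / (n_O₂/√M_O₂ + n_UF₆/√M_UF₆)
= (2.10/√32.00) / (2.10/√32.00 + 4.26/√352.02) = 0.3712/(0.3712 + 0.2271) = 0.620.

0.620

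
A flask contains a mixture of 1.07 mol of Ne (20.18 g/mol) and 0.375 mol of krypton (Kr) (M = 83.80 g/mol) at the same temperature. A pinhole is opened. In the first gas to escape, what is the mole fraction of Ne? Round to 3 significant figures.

0.853

Effusion rate of each component ∝ n_i/√M_i (partial pressure × 1/√M).
So x_Ne in the escaping gas = (n_Ne/√M_Ne) / Σ(n_i/√M_i)
= (1.07/√20.18) / (1.07/√20.18 + 0.375/√83.80) = 0.2382/(0.2382 + 0.04096) = 0.853.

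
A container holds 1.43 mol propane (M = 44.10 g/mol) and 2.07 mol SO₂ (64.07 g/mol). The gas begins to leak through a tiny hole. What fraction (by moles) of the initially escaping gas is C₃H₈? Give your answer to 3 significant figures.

0.454

Effusion rate of each component ∝ n_i/√M_i (partial pressure × 1/√M).
Mole fraction of C₃H₈ in the effusate = (n_C₃H₈/√M_C₃H₈) / (n_C₃H₈/√M_C₃H₈ + n_SO₂/√M_SO₂)
= (1.43/√44.10) / (1.43/√44.10 + 2.07/√64.07) = 0.2153/(0.2153 + 0.2586) = 0.454.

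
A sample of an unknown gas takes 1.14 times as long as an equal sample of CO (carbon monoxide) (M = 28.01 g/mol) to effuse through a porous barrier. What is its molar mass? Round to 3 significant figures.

36.4 g/mol

From Graham's law, t_X/t_CO = √(M_X/M_CO).
1.14 = √(M_X/28.01)
M_X = 28.01 × 1.14² = 28.01 × 1.300 = 36.4 g/mol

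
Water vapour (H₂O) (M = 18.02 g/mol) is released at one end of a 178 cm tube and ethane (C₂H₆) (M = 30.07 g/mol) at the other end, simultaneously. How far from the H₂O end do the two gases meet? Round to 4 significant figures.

100.3 cm

Distances travelled in equal time are proportional to diffusion rates, so d_H₂O/d_C₂H₆ = √(M_C₂H₆/M_H₂O) = √(30.07/18.02) = 1.292.
With d_H₂O + d_C₂H₆ = 178 cm, d_C₂H₆ = 178/(1 + 1.292) = 77.67 cm.
d_H₂O = 178 − 77.67 = 100.3 cm.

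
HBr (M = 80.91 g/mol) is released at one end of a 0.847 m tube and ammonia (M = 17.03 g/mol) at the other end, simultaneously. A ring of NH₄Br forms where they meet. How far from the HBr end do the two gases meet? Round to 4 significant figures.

Graham's law gives d_HBr/d_NH₃ = rate_HBr/rate_NH₃ = √(M_NH₃/M_HBr) = √(17.03/80.91) = 0.4588.
With d_HBr + d_NH₃ = 0.847 m, d_NH₃ = 0.847/(1 + 0.4588) = 0.5806 m.
d_HBr = 0.847 − 0.5806 = 0.2664 m.

0.2664 m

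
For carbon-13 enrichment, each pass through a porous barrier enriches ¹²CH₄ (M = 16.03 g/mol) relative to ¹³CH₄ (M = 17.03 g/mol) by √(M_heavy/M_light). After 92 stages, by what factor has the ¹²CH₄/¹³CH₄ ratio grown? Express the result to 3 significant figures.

Overall factor = α^92 with α = √(17.03/16.03), i.e. (17.03/16.03)^(92/2).
= 1.06238^46 = 16.2.

16.2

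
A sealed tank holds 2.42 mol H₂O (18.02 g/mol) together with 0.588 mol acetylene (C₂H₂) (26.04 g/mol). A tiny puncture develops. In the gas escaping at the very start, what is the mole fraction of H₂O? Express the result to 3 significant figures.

0.832

Effusion rate of each component ∝ n_i/√M_i (partial pressure × 1/√M).
So x_H₂O in the escaping gas = (n_H₂O/√M_H₂O) / Σ(n_i/√M_i)
= (2.42/√18.02) / (2.42/√18.02 + 0.588/√26.04) = 0.5701/(0.5701 + 0.1152) = 0.832.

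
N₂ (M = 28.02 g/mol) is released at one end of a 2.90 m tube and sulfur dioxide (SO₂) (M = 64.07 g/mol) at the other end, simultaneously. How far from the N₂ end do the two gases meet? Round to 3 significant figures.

1.75 m

The fronts meet when d_N₂ + d_SO₂ = L with d_N₂/d_SO₂ = √(M_SO₂/M_N₂) (Graham's law). Here √(M_SO₂/M_N₂) = √(64.07/28.02) = 1.512.
With d_N₂ + d_SO₂ = 2.90 m, d_SO₂ = 2.90/(1 + 1.512) = 1.154 m.
d_N₂ = 2.90 − 1.154 = 1.75 m.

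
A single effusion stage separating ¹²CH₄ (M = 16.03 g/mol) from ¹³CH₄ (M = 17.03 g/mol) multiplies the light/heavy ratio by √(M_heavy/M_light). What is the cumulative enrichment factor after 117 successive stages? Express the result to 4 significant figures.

34.47

The single-stage factor is √(M_heavy/M_light), so 117 stages give [√(17.03/16.03)]^117 = (17.03/16.03)^(117/2).
= 1.06238^(117/2) = 34.47.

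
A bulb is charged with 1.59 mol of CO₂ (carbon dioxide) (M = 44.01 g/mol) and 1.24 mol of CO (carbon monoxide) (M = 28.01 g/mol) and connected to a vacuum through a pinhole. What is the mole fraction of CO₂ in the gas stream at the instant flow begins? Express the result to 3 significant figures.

0.506

Effusion rate of each component ∝ n_i/√M_i (partial pressure × 1/√M).
Mole fraction of CO₂ in the effusate = (n_CO₂/√M_CO₂) / (n_CO₂/√M_CO₂ + n_CO/√M_CO)
= (1.59/√44.01) / (1.59/√44.01 + 1.24/√28.01) = 0.2397/(0.2397 + 0.2343) = 0.506.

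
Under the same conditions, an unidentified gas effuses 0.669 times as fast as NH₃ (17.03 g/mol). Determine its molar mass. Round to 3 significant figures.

Using Graham's law: rate_X/rate_NH₃ = √(M_NH₃/M_X).
0.669 = √(17.03/M_X)
M_X = 17.03 / 0.669² = 17.03 / 0.4476 = 38.1 g/mol

38.1 g/mol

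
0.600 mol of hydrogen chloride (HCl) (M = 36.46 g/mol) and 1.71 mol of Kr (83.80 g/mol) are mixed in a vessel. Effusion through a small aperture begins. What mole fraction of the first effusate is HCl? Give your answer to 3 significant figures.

0.347

Effusion rate of each component ∝ n_i/√M_i (partial pressure × 1/√M).
So x_HCl in the escaping gas = (n_HCl/√M_HCl) / Σ(n_i/√M_i)
= (0.600/√36.46) / (0.600/√36.46 + 1.71/√83.80) = 0.09937/(0.09937 + 0.1868) = 0.347.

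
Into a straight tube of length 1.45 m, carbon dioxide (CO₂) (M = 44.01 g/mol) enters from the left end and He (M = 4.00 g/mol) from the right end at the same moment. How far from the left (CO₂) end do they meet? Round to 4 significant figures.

Graham's law gives d_CO₂/d_He = rate_CO₂/rate_He = √(M_He/M_CO₂) = √(4.00/44.01) = 0.3015.
With d_CO₂ + d_He = 1.45 m, d_He = 1.45/(1 + 0.3015) = 1.114 m.
d_CO₂ = 1.45 − 1.114 = 0.3359 m.

0.3359 m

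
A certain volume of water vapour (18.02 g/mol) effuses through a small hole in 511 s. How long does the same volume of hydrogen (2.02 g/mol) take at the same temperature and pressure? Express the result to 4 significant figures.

Graham's law gives t_H₂/t_H₂O = √(M_H₂/M_H₂O) = √(2.02/18.02) = √0.1121 = 0.3348.
So the time for H₂ is 511 × 0.3348 = 171.1 s.

171.1 s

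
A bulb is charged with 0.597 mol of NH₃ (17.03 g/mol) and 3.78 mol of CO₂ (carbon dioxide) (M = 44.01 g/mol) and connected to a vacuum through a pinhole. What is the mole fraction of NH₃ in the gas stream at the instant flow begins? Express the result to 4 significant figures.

Effusion rate of each component ∝ n_i/√M_i (partial pressure × 1/√M).
Mole fraction of NH₃ in the effusate = (n_NH₃/√M_NH₃) / (n_NH₃/√M_NH₃ + n_CO₂/√M_CO₂)
= (0.597/√17.03) / (0.597/√17.03 + 3.78/√44.01) = 0.1447/(0.1447 + 0.5698) = 0.2025.

0.2025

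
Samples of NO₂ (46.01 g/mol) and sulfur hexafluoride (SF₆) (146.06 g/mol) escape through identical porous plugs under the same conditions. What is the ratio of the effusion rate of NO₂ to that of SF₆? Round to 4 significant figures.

Since effusion rate ∝ 1/√M, rate_NO₂/rate_SF₆ = √(M_SF₆/M_NO₂) = √(146.06/46.01) = √3.175 = 1.782.

1.782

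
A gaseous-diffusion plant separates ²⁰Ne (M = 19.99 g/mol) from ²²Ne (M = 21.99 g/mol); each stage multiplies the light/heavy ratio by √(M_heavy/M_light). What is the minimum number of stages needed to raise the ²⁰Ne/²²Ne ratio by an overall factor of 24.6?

With α = √(21.99/19.99) per stage, ln α = ½ ln(1.10005) = 0.04768.
Need α^N ≥ 24.6 ⇒ N ≥ ln(24.6) / ln α = 3.203 / 0.04768 = 67.17.
So at least 68 stages are needed.

68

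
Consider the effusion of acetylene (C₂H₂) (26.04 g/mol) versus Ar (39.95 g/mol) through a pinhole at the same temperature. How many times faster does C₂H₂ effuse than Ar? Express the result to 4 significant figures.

By Graham's law, rate_C₂H₂/rate_Ar = √(M_Ar/M_C₂H₂) = √(39.95/26.04) = √1.534 = 1.239.

1.239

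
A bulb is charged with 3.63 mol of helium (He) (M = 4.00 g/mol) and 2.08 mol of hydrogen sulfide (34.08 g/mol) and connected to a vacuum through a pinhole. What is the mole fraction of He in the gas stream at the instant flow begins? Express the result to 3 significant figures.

0.836

Rate_i ∝ x_i/√M_i (Graham's law weighted by mole fraction), so the effusate composition follows n_i/√M_i.
So x_He in the escaping gas = (n_He/√M_He) / Σ(n_i/√M_i)
= (3.63/√4.00) / (3.63/√4.00 + 2.08/√34.08) = 1.815/(1.815 + 0.3563) = 0.836.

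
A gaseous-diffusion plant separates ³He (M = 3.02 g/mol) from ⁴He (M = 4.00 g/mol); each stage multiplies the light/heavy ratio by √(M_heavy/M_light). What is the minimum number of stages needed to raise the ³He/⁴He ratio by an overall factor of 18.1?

With α = √(4.00/3.02) per stage, ln α = ½ ln(1.32450) = 0.1405.
Need α^N ≥ 18.1 ⇒ N ≥ ln(18.1) / ln α = 2.896 / 0.1405 = 20.61.
So at least 21 stages are needed.

21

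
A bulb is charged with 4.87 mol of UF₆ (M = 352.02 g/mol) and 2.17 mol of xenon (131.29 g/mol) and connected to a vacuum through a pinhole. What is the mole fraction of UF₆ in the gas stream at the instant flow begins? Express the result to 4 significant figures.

0.5782

Effusion rate of each component ∝ n_i/√M_i (partial pressure × 1/√M).
So x_UF₆ in the escaping gas = (n_UF₆/√M_UF₆) / Σ(n_i/√M_i)
= (4.87/√352.02) / (4.87/√352.02 + 2.17/√131.29) = 0.2596/(0.2596 + 0.1894) = 0.5782.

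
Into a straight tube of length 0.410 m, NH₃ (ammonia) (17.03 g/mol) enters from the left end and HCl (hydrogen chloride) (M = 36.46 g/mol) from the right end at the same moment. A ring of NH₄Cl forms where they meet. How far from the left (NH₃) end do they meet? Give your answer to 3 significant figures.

Graham's law gives d_NH₃/d_HCl = rate_NH₃/rate_HCl = √(M_HCl/M_NH₃) = √(36.46/17.03) = 1.463.
With d_NH₃ + d_HCl = 0.410 m, d_HCl = 0.410/(1 + 1.463) = 0.1665 m.
d_NH₃ = 0.410 − 0.1665 = 0.244 m.

0.244 m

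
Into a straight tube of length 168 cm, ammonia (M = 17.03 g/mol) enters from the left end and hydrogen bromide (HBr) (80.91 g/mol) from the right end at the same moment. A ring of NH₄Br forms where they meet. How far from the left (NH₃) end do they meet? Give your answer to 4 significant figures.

115.2 cm

Graham's law gives d_NH₃/d_HBr = rate_NH₃/rate_HBr = √(M_HBr/M_NH₃) = √(80.91/17.03) = 2.180.
With d_NH₃ + d_HBr = 168 cm, d_HBr = 168/(1 + 2.180) = 52.84 cm.
d_NH₃ = 168 − 52.84 = 115.2 cm.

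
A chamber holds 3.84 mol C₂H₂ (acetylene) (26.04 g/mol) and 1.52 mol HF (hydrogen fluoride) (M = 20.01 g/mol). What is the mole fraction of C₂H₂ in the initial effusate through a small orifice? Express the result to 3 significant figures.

0.689

Each component's effusion rate ∝ (its partial pressure)·(1/√M) ∝ n_i/√M_i.
Mole fraction of C₂H₂ in the effusate = (n_C₂H₂/√M_C₂H₂) / (n_C₂H₂/√M_C₂H₂ + n_HF/√M_HF)
= (3.84/√26.04) / (3.84/√26.04 + 1.52/√20.01) = 0.7525/(0.7525 + 0.3398) = 0.689.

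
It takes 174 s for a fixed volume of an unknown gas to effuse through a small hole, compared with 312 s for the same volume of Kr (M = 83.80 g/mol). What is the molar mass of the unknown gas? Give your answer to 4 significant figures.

Graham's law gives t_X/t_Kr = √(M_X/M_Kr).
174/312 = 0.5577 = √(M_X/83.80)
M_X = 83.80 × 0.5577² = 83.80 × 0.3110 = 26.06 g/mol

26.06 g/mol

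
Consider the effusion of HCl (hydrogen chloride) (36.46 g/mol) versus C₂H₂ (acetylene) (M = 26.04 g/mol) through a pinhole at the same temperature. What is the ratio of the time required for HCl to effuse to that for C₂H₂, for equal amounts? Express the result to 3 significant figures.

Since effusion rate ∝ 1/√M, t_HCl/t_C₂H₂ = √(M_HCl/M_C₂H₂) = √(36.46/26.04) = √1.400 = 1.18.

1.18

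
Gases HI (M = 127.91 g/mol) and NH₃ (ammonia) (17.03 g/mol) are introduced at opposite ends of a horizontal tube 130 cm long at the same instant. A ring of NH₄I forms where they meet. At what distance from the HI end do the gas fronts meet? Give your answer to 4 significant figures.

The fronts meet when d_HI + d_NH₃ = L with d_HI/d_NH₃ = √(M_NH₃/M_HI) (Graham's law). Here √(M_NH₃/M_HI) = √(17.03/127.91) = 0.3649.
With d_HI + d_NH₃ = 130 cm, d_NH₃ = 130/(1 + 0.3649) = 95.25 cm.
d_HI = 130 − 95.25 = 34.75 cm.

34.75 cm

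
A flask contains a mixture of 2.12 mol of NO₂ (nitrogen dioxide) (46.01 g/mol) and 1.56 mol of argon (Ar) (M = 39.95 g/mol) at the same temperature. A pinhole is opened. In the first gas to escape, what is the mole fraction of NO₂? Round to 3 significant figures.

Effusion rate of each component ∝ n_i/√M_i (partial pressure × 1/√M).
Mole fraction of NO₂ in the effusate = (n_NO₂/√M_NO₂) / (n_NO₂/√M_NO₂ + n_Ar/√M_Ar)
= (2.12/√46.01) / (2.12/√46.01 + 1.56/√39.95) = 0.3125/(0.3125 + 0.2468) = 0.559.

0.559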